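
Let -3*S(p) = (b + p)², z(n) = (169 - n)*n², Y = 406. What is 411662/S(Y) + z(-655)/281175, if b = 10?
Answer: 1216618430821/973180416 ≈ 1250.1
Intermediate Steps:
z(n) = n²*(169 - n)
S(p) = -(10 + p)²/3
411662/S(Y) + z(-655)/281175 = 411662/((-(10 + 406)²/3)) + ((-655)²*(169 - 1*(-655)))/281175 = 411662/((-⅓*416²)) + (429025*(169 + 655))*(1/281175) = 411662/((-⅓*173056)) + (429025*824)*(1/281175) = 411662/(-173056/3) + 353516600*(1/281175) = 411662*(-3/173056) + 14140664/11247 = -617493/86528 + 14140664/11247 = 1216618430821/973180416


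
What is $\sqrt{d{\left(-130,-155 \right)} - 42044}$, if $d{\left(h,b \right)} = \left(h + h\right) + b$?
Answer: $i \sqrt{42459} \approx 206.06 i$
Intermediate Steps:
$d{\left(h,b \right)} = b + 2 h$ ($d{\left(h,b \right)} = 2 h + b = b + 2 h$)
$\sqrt{d{\left(-130,-155 \right)} - 42044} = \sqrt{\left(-155 + 2 \left(-130\right)\right) - 42044} = \sqrt{\left(-155 - 260\right) - 42044} = \sqrt{-415 - 42044} = \sqrt{-42459} = i \sqrt{42459}$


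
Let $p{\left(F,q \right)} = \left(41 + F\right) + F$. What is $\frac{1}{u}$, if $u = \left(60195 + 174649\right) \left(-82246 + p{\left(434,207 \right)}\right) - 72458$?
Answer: $- \frac{1}{19101578886} \approx -5.2352 \cdot 10^{-11}$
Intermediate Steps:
$p{\left(F,q \right)} = 41 + 2 F$
$u = -19101578886$ ($u = \left(60195 + 174649\right) \left(-82246 + \left(41 + 2 \cdot 434\right)\right) - 72458 = 234844 \left(-82246 + \left(41 + 868\right)\right) - 72458 = 234844 \left(-82246 + 909\right) - 72458 = 234844 \left(-81337\right) - 72458 = -19101506428 - 72458 = -19101578886$)
$\frac{1}{u} = \frac{1}{-19101578886} = - \frac{1}{19101578886}$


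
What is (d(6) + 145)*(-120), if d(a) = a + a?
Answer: -18840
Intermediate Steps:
d(a) = 2*a
(d(6) + 145)*(-120) = (2*6 + 145)*(-120) = (12 + 145)*(-120) = 157*(-120) = -18840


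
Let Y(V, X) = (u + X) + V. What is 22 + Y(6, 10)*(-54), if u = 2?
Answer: -950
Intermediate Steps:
Y(V, X) = 2 + V + X (Y(V, X) = (2 + X) + V = 2 + V + X)
22 + Y(6, 10)*(-54) = 22 + (2 + 6 + 10)*(-54) = 22 + 18*(-54) = 22 - 972 = -950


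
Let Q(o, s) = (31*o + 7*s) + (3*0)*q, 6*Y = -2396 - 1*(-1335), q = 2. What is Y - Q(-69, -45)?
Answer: 13663/6 ≈ 2277.2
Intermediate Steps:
Y = -1061/6 (Y = (-2396 - 1*(-1335))/6 = (-2396 + 1335)/6 = (1/6)*(-1061) = -1061/6 ≈ -176.83)
Q(o, s) = 7*s + 31*o (Q(o, s) = (31*o + 7*s) + (3*0)*2 = (7*s + 31*o) + 0*2 = (7*s + 31*o) + 0 = 7*s + 31*o)
Y - Q(-69, -45) = -1061/6 - (7*(-45) + 31*(-69)) = -1061/6 - (-315 - 2139) = -1061/6 - 1*(-2454) = -1061/6 + 2454 = 13663/6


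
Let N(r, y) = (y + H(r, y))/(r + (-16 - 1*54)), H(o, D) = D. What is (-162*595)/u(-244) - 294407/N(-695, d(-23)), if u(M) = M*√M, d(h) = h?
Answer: -225221355/46 - 48195*I*√61/14884 ≈ -4.8961e+6 - 25.29*I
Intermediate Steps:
u(M) = M^(3/2)
N(r, y) = 2*y/(-70 + r) (N(r, y) = (y + y)/(r + (-16 - 1*54)) = (2*y)/(r + (-16 - 54)) = (2*y)/(r - 70) = (2*y)/(-70 + r) = 2*y/(-70 + r))
(-162*595)/u(-244) - 294407/N(-695, d(-23)) = (-162*595)/((-244)^(3/2)) - 294407/(2*(-23)/(-70 - 695)) = -96390*I*√61/29768 - 294407/(2*(-23)/(-765)) = -48195*I*√61/14884 - 294407/(2*(-23)*(-1/765)) = -48195*I*√61/14884 - 294407/46/765 = -48195*I*√61/14884 - 294407*765/46 = -48195*I*√61/14884 - 225221355/46 = -225221355/46 - 48195*I*√61/14884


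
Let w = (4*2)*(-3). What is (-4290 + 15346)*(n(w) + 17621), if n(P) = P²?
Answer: 201186032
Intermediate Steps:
w = -24 (w = 8*(-3) = -24)
(-4290 + 15346)*(n(w) + 17621) = (-4290 + 15346)*((-24)² + 17621) = 11056*(576 + 17621) = 11056*18197 = 201186032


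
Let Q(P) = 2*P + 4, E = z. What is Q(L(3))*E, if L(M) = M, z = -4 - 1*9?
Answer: -130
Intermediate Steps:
z = -13 (z = -4 - 9 = -13)
E = -13
Q(P) = 4 + 2*P
Q(L(3))*E = (4 + 2*3)*(-13) = (4 + 6)*(-13) = 10*(-13) = -130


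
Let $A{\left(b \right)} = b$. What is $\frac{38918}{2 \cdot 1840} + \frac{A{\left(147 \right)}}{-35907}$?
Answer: $\frac{232814611}{22022960} \approx 10.571$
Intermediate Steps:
$\frac{38918}{2 \cdot 1840} + \frac{A{\left(147 \right)}}{-35907} = \frac{38918}{2 \cdot 1840} + \frac{147}{-35907} = \frac{38918}{3680} + 147 \left(- \frac{1}{35907}\right) = 38918 \cdot \frac{1}{3680} - \frac{49}{11969} = \frac{19459}{1840} - \frac{49}{11969} = \frac{232814611}{22022960}$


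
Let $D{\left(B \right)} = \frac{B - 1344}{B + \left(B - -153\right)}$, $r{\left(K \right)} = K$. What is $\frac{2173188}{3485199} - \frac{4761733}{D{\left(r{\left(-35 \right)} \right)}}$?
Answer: $\frac{459145575095071}{1602029807} \approx 2.866 \cdot 10^{5}$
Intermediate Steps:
$D{\left(B \right)} = \frac{-1344 + B}{153 + 2 B}$ ($D{\left(B \right)} = \frac{-1344 + B}{B + \left(B + 153\right)} = \frac{-1344 + B}{B + \left(153 + B\right)} = \frac{-1344 + B}{153 + 2 B}$)
$\frac{2173188}{3485199} - \frac{4761733}{D{\left(r{\left(-35 \right)} \right)}} = \frac{2173188}{3485199} - \frac{4761733}{\frac{1}{153 + 2 \left(-35\right)} \left(-1344 - 35\right)} = 2173188 \cdot \frac{1}{3485199} - \frac{4761733}{\frac{1}{153 - 70} \left(-1379\right)} = \frac{724396}{1161733} - \frac{4761733}{\frac{1}{83} \left(-1379\right)} = \frac{724396}{1161733} - \frac{4761733}{- \frac{1379}{83}} = \frac{724396}{1161733} - - \frac{395223839}{1379} = \frac{724396}{1161733} + \frac{395223839}{1379} = \frac{459145575095071}{1602029807}$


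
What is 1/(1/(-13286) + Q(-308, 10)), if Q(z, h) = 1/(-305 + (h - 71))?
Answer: -1215669/3413 ≈ -356.19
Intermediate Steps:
Q(z, h) = 1/(-376 + h) (Q(z, h) = 1/(-305 + (-71 + h)) = 1/(-376 + h))
1/(1/(-13286) + Q(-308, 10)) = 1/(1/(-13286) + 1/(-376 + 10)) = 1/(-1/13286 + 1/(-366)) = 1/(-1/13286 - 1/366) = 1/(-3413/1215669) = -1215669/3413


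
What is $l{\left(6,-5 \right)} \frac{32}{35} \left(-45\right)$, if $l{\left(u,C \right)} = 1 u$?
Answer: $- \frac{1728}{7} \approx -246.86$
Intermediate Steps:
$l{\left(u,C \right)} = u$
$l{\left(6,-5 \right)} \frac{32}{35} \left(-45\right) = 6 \cdot \frac{32}{35} \left(-45\right) = \frac{192}{35} \left(-45\right) = - \frac{1728}{7}$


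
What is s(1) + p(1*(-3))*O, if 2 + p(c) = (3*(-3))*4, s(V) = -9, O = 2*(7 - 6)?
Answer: -85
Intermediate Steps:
O = 2 (O = 2*1 = 2)
p(c) = -38 (p(c) = -2 + (3*(-3))*4 = -2 - 9*4 = -2 - 36 = -38)
s(1) + p(1*(-3))*O = -9 - 38*2 = -9 - 76 = -85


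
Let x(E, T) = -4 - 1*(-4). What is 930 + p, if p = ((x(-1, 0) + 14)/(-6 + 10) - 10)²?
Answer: 3889/4 ≈ 972.25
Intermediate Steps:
x(E, T) = 0 (x(E, T) = -4 + 4 = 0)
p = 169/4 (p = ((0 + 14)/(-6 + 10) - 10)² = (14/4 - 10)² = (14*(¼) - 10)² = (7/2 - 10)² = (-13/2)² = 169/4 ≈ 42.250)
930 + p = 930 + 169/4 = 3889/4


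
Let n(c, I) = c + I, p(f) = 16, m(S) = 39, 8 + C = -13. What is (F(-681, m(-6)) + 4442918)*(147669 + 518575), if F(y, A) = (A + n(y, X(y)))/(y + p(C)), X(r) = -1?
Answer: 1968445289289572/665 ≈ 2.9601e+12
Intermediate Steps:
C = -21 (C = -8 - 13 = -21)
n(c, I) = I + c
F(y, A) = (-1 + A + y)/(16 + y) (F(y, A) = (A + (-1 + y))/(y + 16) = (-1 + A + y)/(16 + y))
(F(-681, m(-6)) + 4442918)*(147669 + 518575) = ((-1 + 39 - 681)/(16 - 681) + 4442918)*(147669 + 518575) = (-643/(-665) + 4442918)*666244 = (-1/665*(-643) + 4442918)*666244 = (643/665 + 4442918)*666244 = (2954541113/665)*666244 = 1968445289289572/665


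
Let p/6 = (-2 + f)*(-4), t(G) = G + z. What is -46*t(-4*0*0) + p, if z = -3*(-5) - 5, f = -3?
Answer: -340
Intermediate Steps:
z = 10 (z = 15 - 5 = 10)
t(G) = 10 + G (t(G) = G + 10 = 10 + G)
p = 120 (p = 6*((-2 - 3)*(-4)) = 6*(-5*(-4)) = 6*20 = 120)
-46*t(-4*0*0) + p = -46*(10 - 4*0*0) + 120 = -46*(10 + 0*0) + 120 = -46*(10 + 0) + 120 = -46*10 + 120 = -460 + 120 = -340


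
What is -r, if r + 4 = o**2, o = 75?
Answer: -5621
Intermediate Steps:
r = 5621 (r = -4 + 75**2 = -4 + 5625 = 5621)
-r = -1*5621 = -5621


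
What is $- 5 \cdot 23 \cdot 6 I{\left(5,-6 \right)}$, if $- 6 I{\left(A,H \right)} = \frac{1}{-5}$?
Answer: $-23$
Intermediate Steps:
$I{\left(A,H \right)} = \frac{1}{30}$ ($I{\left(A,H \right)} = - \frac{1}{6 \left(-5\right)} = \left(- \frac{1}{6}\right) \left(- \frac{1}{5}\right) = \frac{1}{30}$)
$- 5 \cdot 23 \cdot 6 I{\left(5,-6 \right)} = - 5 \cdot 23 \cdot 6 \cdot \frac{1}{30} = - 5 \cdot 138 \cdot \frac{1}{30} = \left(-5\right) \frac{23}{5} = -23$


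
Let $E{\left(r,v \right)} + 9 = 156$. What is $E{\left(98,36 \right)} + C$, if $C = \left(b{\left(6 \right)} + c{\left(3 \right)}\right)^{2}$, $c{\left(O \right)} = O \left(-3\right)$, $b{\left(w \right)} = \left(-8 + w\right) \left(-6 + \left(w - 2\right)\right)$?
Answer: $172$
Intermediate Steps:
$b{\left(w \right)} = \left(-8 + w\right)^{2}$ ($b{\left(w \right)} = \left(-8 + w\right) \left(-6 + \left(-2 + w\right)\right) = \left(-8 + w\right) \left(-8 + w\right) = \left(-8 + w\right)^{2}$)
$c{\left(O \right)} = - 3 O$
$E{\left(r,v \right)} = 147$ ($E{\left(r,v \right)} = -9 + 156 = 147$)
$C = 25$ ($C = \left(\left(-8 + 6\right)^{2} - 9\right)^{2} = \left(\left(-2\right)^{2} - 9\right)^{2} = \left(4 - 9\right)^{2} = \left(-5\right)^{2} = 25$)
$E{\left(98,36 \right)} + C = 147 + 25 = 172$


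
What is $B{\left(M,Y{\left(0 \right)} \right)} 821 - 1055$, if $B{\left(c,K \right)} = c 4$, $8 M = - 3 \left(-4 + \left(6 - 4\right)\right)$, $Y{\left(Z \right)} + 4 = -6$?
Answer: $1408$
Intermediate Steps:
$Y{\left(Z \right)} = -10$ ($Y{\left(Z \right)} = -4 - 6 = -10$)
$M = \frac{3}{4}$ ($M = \frac{\left(-3\right) \left(-4 + \left(6 - 4\right)\right)}{8} = \frac{\left(-3\right) \left(-4 + 2\right)}{8} = \frac{\left(-3\right) \left(-2\right)}{8} = \frac{1}{8} \cdot 6 = \frac{3}{4} \approx 0.75$)
$B{\left(c,K \right)} = 4 c$
$B{\left(M,Y{\left(0 \right)} \right)} 821 - 1055 = 4 \cdot \frac{3}{4} \cdot 821 - 1055 = 3 \cdot 821 - 1055 = 2463 - 1055 = 1408$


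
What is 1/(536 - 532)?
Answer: 1/4 ≈ 0.25000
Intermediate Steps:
1/(536 - 532) = 1/4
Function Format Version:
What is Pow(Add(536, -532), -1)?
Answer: Rational(1, 4) ≈ 0.25000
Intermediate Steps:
Pow(Add(536, -532), -1) = Pow(4, -1) = Rational(1, 4)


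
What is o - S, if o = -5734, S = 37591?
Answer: -43325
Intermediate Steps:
o - S = -5734 - 1*37591 = -5734 - 37591 = -43325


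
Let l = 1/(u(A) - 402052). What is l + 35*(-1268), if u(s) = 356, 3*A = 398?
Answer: -17827268481/401696 ≈ -44380.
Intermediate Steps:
A = 398/3 (A = (⅓)*398 = 398/3 ≈ 132.67)
l = -1/401696 (l = 1/(356 - 402052) = 1/(-401696) = -1/401696 ≈ -2.4894e-6)
l + 35*(-1268) = -1/401696 + 35*(-1268) = -1/401696 - 44380 = -17827268481/401696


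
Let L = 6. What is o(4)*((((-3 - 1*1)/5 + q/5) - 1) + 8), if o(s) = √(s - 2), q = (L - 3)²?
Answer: 8*√2 ≈ 11.314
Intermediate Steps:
q = 9 (q = (6 - 3)² = 3² = 9)
o(s) = √(-2 + s)
o(4)*((((-3 - 1*1)/5 + q/5) - 1) + 8) = √(-2 + 4)*((((-3 - 1*1)/5 + 9/5) - 1) + 8) = √2*((((-3 - 1)*(⅕) + 9*(⅕)) - 1) + 8) = √2*(((-4*⅕ + 9/5) - 1) + 8) = √2*(((-⅘ + 9/5) - 1) + 8) = √2*((1 - 1) + 8) = √2*(0 + 8) = √2*8 = 8*√2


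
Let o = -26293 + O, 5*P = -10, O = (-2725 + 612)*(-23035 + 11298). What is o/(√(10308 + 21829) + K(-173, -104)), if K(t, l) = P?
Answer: 16515992/10711 + 8257996*√32137/10711 ≈ 1.3975e+5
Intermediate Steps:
O = 24800281 (O = -2113*(-11737) = 24800281)
P = -2 (P = (⅕)*(-10) = -2)
K(t, l) = -2
o = 24773988 (o = -26293 + 24800281 = 24773988)
o/(√(10308 + 21829) + K(-173, -104)) = 24773988/(√(10308 + 21829) - 2) = 24773988/(√32137 - 2) = 24773988/(-2 + √32137)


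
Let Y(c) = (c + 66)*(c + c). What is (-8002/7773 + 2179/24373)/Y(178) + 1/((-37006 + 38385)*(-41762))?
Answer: -5136466700792849/473863262369237052144 ≈ -1.0840e-5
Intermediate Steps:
Y(c) = 2*c*(66 + c) (Y(c) = (66 + c)*(2*c) = 2*c*(66 + c))
(-8002/7773 + 2179/24373)/Y(178) + 1/((-37006 + 38385)*(-41762)) = (-8002/7773 + 2179/24373)/((2*178*(66 + 178))) + 1/((-37006 + 38385)*(-41762)) = (-8002*1/7773 + 2179*(1/24373))/((2*178*244)) - 1/41762/1379 = (-8002/7773 + 2179/24373)/86864 + (1/1379)*(-1/41762) = -178095379/189451329*1/86864 - 1/57589798 = -178095379/16456500242256 - 1/57589798 = -5136466700792849/473863262369237052144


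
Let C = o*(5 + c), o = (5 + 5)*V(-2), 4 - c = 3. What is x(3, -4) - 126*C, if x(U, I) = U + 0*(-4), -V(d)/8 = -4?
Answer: -241917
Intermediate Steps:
V(d) = 32 (V(d) = -8*(-4) = 32)
c = 1 (c = 4 - 1*3 = 4 - 3 = 1)
o = 320 (o = (5 + 5)*32 = 10*32 = 320)
x(U, I) = U (x(U, I) = U + 0 = U)
C = 1920 (C = 320*(5 + 1) = 320*6 = 1920)
x(3, -4) - 126*C = 3 - 126*1920 = 3 - 241920 = -241917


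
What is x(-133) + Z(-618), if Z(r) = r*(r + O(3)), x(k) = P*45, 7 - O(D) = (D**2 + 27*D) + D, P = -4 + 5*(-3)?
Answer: 434217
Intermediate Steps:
P = -19 (P = -4 - 15 = -19)
O(D) = 7 - D**2 - 28*D (O(D) = 7 - ((D**2 + 27*D) + D) = 7 - (D**2 + 28*D) = 7 + (-D**2 - 28*D) = 7 - D**2 - 28*D)
x(k) = -855 (x(k) = -19*45 = -855)
Z(r) = r*(-86 + r) (Z(r) = r*(r + (7 - 1*3**2 - 28*3)) = r*(r + (7 - 1*9 - 84)) = r*(r + (7 - 9 - 84)) = r*(r - 86) = r*(-86 + r))
x(-133) + Z(-618) = -855 - 618*(-86 - 618) = -855 - 618*(-704) = -855 + 435072 = 434217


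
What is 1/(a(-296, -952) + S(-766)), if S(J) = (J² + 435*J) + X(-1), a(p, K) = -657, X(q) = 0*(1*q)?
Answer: 1/252889 ≈ 3.9543e-6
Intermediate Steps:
X(q) = 0 (X(q) = 0*q = 0)
S(J) = J² + 435*J (S(J) = (J² + 435*J) + 0 = J² + 435*J)
1/(a(-296, -952) + S(-766)) = 1/(-657 - 766*(435 - 766)) = 1/(-657 - 766*(-331)) = 1/(-657 + 253546) = 1/252889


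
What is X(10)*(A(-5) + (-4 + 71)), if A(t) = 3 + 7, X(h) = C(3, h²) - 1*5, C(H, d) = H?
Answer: -154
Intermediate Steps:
X(h) = -2 (X(h) = 3 - 1*5 = 3 - 5 = -2)
A(t) = 10
X(10)*(A(-5) + (-4 + 71)) = -2*(10 + (-4 + 71)) = -2*(10 + 67) = -2*77 = -154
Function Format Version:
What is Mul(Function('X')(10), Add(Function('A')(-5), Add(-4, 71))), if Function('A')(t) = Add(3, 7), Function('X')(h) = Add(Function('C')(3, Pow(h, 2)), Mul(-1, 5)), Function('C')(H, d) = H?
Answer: -154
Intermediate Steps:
Function('X')(h) = -2 (Function('X')(h) = Add(3, Mul(-1, 5)) = Add(3, -5) = -2)
Function('A')(t) = 10
Mul(Function('X')(10), Add(Function('A')(-5), Add(-4, 71))) = Mul(-2, Add(10, Add(-4, 71))) = Mul(-2, Add(10, 67)) = Mul(-2, 77) = -154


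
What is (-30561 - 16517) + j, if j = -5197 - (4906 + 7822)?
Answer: -65003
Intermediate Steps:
j = -17925 (j = -5197 - 1*12728 = -5197 - 12728 = -17925)
(-30561 - 16517) + j = (-30561 - 16517) - 17925 = -47078 - 17925 = -65003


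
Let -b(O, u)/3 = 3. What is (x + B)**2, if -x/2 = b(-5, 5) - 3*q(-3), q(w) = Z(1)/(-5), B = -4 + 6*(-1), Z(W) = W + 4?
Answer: 4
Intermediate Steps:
Z(W) = 4 + W
b(O, u) = -9 (b(O, u) = -3*3 = -9)
B = -10 (B = -4 - 6 = -10)
q(w) = -1 (q(w) = (4 + 1)/(-5) = 5*(-1/5) = -1)
x = 12 (x = -2*(-9 - 3*(-1)) = -2*(-9 + 3) = -2*(-6) = 12)
(x + B)**2 = (12 - 10)**2 = 2**2 = 4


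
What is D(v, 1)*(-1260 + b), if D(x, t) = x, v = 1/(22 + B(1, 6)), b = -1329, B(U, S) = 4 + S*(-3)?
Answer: -2589/8 ≈ -323.63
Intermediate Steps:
B(U, S) = 4 - 3*S
v = 1/8 (v = 1/(22 + (4 - 3*6)) = 1/(22 + (4 - 18)) = 1/(22 - 14) = 1/8 ≈ 0.12500)
D(v, 1)*(-1260 + b) = (-1260 - 1329)/8 = (1/8)*(-2589) = -2589/8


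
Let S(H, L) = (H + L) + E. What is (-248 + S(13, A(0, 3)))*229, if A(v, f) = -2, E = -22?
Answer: -59311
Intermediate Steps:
S(H, L) = -22 + H + L (S(H, L) = (H + L) - 22 = -22 + H + L)
(-248 + S(13, A(0, 3)))*229 = (-248 + (-22 + 13 - 2))*229 = (-248 - 11)*229 = -259*229 = -59311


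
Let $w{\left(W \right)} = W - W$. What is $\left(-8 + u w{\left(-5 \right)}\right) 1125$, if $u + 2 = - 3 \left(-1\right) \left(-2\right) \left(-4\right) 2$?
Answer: $-9000$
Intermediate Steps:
$w{\left(W \right)} = 0$
$u = 46$ ($u = -2 + - 3 \left(-1\right) \left(-2\right) \left(-4\right) 2 = -2 + - 3 \cdot 2 \left(-4\right) 2 = -2 + \left(-3\right) \left(-8\right) 2 = -2 + 24 \cdot 2 = -2 + 48 = 46$)
$\left(-8 + u w{\left(-5 \right)}\right) 1125 = \left(-8 + 46 \cdot 0\right) 1125 = \left(-8 + 0\right) 1125 = \left(-8\right) 1125 = -9000$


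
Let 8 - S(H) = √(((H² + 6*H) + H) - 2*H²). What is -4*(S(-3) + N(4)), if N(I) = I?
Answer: -48 + 4*I*√30 ≈ -48.0 + 21.909*I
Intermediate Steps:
S(H) = 8 - √(-H² + 7*H) (S(H) = 8 - √(((H² + 6*H) + H) - 2*H²) = 8 - √((H² + 7*H) - 2*H²) = 8 - √(-H² + 7*H))
-4*(S(-3) + N(4)) = -4*((8 - √(-1*(-3)*(-7 - 3))) + 4) = -4*((8 - √(-1*(-3)*(-10))) + 4) = -4*((8 - √(-30)) + 4) = -4*((8 - I*√30) + 4) = -4*(12 - I*√30) = -48 + 4*I*√30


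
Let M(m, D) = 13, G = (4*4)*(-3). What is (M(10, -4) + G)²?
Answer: 1225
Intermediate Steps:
G = -48 (G = 16*(-3) = -48)
(M(10, -4) + G)² = (13 - 48)² = (-35)² = 1225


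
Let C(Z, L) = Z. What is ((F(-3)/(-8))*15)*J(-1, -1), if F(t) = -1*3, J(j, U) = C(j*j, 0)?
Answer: 45/8 ≈ 5.6250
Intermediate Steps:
J(j, U) = j**2 (J(j, U) = j*j = j**2)
F(t) = -3
((F(-3)/(-8))*15)*J(-1, -1) = (-3/(-8)*15)*(-1)**2 = (-3*(-1/8)*15)*1 = ((3/8)*15)*1 = (45/8)*1 = 45/8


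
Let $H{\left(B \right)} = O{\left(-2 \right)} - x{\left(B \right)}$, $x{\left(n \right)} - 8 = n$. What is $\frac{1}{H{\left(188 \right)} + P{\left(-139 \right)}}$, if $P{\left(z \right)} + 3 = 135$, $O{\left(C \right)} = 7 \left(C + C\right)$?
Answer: $- \frac{1}{92} \approx -0.01087$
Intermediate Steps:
$x{\left(n \right)} = 8 + n$
$O{\left(C \right)} = 14 C$ ($O{\left(C \right)} = 7 \cdot 2 C = 14 C$)
$P{\left(z \right)} = 132$ ($P{\left(z \right)} = -3 + 135 = 132$)
$H{\left(B \right)} = -36 - B$ ($H{\left(B \right)} = 14 \left(-2\right) - \left(8 + B\right) = -28 - \left(8 + B\right) = -36 - B$)
$\frac{1}{H{\left(188 \right)} + P{\left(-139 \right)}} = \frac{1}{\left(-36 - 188\right) + 132} = \frac{1}{-224 + 132} = \frac{1}{-92} = - \frac{1}{92}$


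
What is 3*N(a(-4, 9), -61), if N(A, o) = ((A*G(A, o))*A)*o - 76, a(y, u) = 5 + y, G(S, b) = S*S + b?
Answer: 10752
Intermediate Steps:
G(S, b) = b + S**2 (G(S, b) = S**2 + b = b + S**2)
N(A, o) = -76 + o*A**2*(o + A**2) (N(A, o) = ((A*(o + A**2))*A)*o - 76 = (A**2*(o + A**2))*o - 76 = o*A**2*(o + A**2) - 76 = -76 + o*A**2*(o + A**2))
3*N(a(-4, 9), -61) = 3*(-76 - 61*(5 - 4)**2*(-61 + (5 - 4)**2)) = 3*(-76 - 61*1**2*(-61 + 1**2)) = 3*(-76 - 61*1*(-61 + 1)) = 3*(-76 - 61*1*(-60)) = 3*(-76 + 3660) = 3*3584 = 10752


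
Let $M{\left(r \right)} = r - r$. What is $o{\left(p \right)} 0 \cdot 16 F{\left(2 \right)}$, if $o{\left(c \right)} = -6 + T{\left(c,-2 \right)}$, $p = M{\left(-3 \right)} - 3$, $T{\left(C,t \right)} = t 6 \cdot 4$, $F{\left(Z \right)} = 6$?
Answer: $0$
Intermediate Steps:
$T{\left(C,t \right)} = 24 t$ ($T{\left(C,t \right)} = 6 t 4 = 24 t$)
$M{\left(r \right)} = 0$
$p = -3$ ($p = 0 - 3 = -3$)
$o{\left(c \right)} = -54$ ($o{\left(c \right)} = -6 + 24 \left(-2\right) = -6 - 48 = -54$)
$o{\left(p \right)} 0 \cdot 16 F{\left(2 \right)} = - 54 \cdot 0 \cdot 16 \cdot 6 = - 54 \cdot 0 \cdot 6 = \left(-54\right) 0 = 0$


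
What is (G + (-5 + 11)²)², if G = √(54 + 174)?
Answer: 1524 + 144*√57 ≈ 2611.2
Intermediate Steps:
G = 2*√57 (G = √228 = 2*√57 ≈ 15.100)
(G + (-5 + 11)²)² = (2*√57 + (-5 + 11)²)² = (2*√57 + 6²)² = (2*√57 + 36)² = (36 + 2*√57)²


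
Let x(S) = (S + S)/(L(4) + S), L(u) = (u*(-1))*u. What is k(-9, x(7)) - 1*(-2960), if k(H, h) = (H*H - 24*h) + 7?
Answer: 9256/3 ≈ 3085.3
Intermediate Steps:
L(u) = -u² (L(u) = (-u)*u = -u²)
x(S) = 2*S/(-16 + S) (x(S) = (S + S)/(-1*4² + S) = (2*S)/(-1*16 + S) = (2*S)/(-16 + S) = 2*S/(-16 + S))
k(H, h) = 7 + H² - 24*h (k(H, h) = (H² - 24*h) + 7 = 7 + H² - 24*h)
k(-9, x(7)) - 1*(-2960) = (7 + (-9)² - 48*7/(-16 + 7)) - 1*(-2960) = (7 + 81 - 48*7/(-9)) + 2960 = (7 + 81 - 48*7*(-1)/9) + 2960 = (7 + 81 - 24*(-14/9)) + 2960 = (7 + 81 + 112/3) + 2960 = 376/3 + 2960 = 9256/3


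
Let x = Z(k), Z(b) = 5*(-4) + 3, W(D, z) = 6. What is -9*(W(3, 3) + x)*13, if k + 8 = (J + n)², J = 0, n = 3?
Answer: 1287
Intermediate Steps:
k = 1 (k = -8 + (0 + 3)² = -8 + 3² = -8 + 9 = 1)
Z(b) = -17 (Z(b) = -20 + 3 = -17)
x = -17
-9*(W(3, 3) + x)*13 = -9*(6 - 17)*13 = -(-99)*13 = -9*(-143) = 1287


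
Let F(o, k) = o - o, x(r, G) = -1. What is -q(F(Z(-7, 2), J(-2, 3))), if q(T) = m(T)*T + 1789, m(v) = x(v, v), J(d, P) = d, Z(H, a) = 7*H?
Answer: -1789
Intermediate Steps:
m(v) = -1
F(o, k) = 0
q(T) = 1789 - T (q(T) = -T + 1789 = 1789 - T)
-q(F(Z(-7, 2), J(-2, 3))) = -(1789 - 1*0) = -(1789 + 0) = -1*1789 = -1789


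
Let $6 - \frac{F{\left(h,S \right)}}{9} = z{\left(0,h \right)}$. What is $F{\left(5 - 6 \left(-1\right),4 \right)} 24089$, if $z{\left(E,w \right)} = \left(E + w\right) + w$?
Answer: $-3468816$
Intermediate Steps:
$z{\left(E,w \right)} = E + 2 w$
$F{\left(h,S \right)} = 54 - 18 h$ ($F{\left(h,S \right)} = 54 - 9 \left(0 + 2 h\right) = 54 - 9 \cdot 2 h = 54 - 18 h$)
$F{\left(5 - 6 \left(-1\right),4 \right)} 24089 = \left(54 - 18 \left(5 - 6 \left(-1\right)\right)\right) 24089 = \left(54 - 18 \left(5 - -6\right)\right) 24089 = \left(54 - 18 \left(5 + 6\right)\right) 24089 = \left(54 - 198\right) 24089 = \left(-144\right) 24089 = -3468816$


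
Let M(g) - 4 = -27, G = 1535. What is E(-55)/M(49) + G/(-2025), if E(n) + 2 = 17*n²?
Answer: -20833376/9315 ≈ -2236.5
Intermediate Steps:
M(g) = -23 (M(g) = 4 - 27 = -23)
E(n) = -2 + 17*n²
E(-55)/M(49) + G/(-2025) = (-2 + 17*(-55)²)/(-23) + 1535/(-2025) = (-2 + 17*3025)*(-1/23) + 1535*(-1/2025) = (-2 + 51425)*(-1/23) - 307/405 = 51423*(-1/23) - 307/405 = -51423/23 - 307/405 = -20833376/9315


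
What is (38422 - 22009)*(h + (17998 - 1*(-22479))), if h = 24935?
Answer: 1073607156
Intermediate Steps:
(38422 - 22009)*(h + (17998 - 1*(-22479))) = (38422 - 22009)*(24935 + (17998 - 1*(-22479))) = 16413*(24935 + (17998 + 22479)) = 16413*(24935 + 40477) = 16413*65412 = 1073607156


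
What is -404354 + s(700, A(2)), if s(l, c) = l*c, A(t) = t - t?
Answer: -404354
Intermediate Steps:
A(t) = 0
s(l, c) = c*l
-404354 + s(700, A(2)) = -404354 + 0*700 = -404354 + 0 = -404354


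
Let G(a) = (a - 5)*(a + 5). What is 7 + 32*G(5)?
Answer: 7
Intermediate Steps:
G(a) = (-5 + a)*(5 + a)
7 + 32*G(5) = 7 + 32*(-25 + 5²) = 7 + 32*(-25 + 25) = 7 + 32*0 = 7 + 0 = 7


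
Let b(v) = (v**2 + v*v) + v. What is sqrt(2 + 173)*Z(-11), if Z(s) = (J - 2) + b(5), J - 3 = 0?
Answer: 280*sqrt(7) ≈ 740.81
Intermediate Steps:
J = 3 (J = 3 + 0 = 3)
b(v) = v + 2*v**2 (b(v) = (v**2 + v**2) + v = 2*v**2 + v = v + 2*v**2)
Z(s) = 56 (Z(s) = (3 - 2) + 5*(1 + 2*5) = 1 + 5*(1 + 10) = 1 + 5*11 = 1 + 55 = 56)
sqrt(2 + 173)*Z(-11) = sqrt(2 + 173)*56 = sqrt(175)*56 = (5*sqrt(7))*56 = 280*sqrt(7)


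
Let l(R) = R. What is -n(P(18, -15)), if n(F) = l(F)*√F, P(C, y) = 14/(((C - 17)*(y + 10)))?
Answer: 14*I*√70/25 ≈ 4.6853*I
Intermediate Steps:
P(C, y) = 14/((-17 + C)*(10 + y)) (P(C, y) = 14/(((-17 + C)*(10 + y))) = 14*(1/((-17 + C)*(10 + y))) = 14/((-17 + C)*(10 + y)))
n(F) = F^(3/2) (n(F) = F*√F = F^(3/2))
-n(P(18, -15)) = -(14/(-170 - 17*(-15) + 10*18 + 18*(-15)))^(3/2) = -(14/(-170 + 255 + 180 - 270))^(3/2) = -(14/(-5))^(3/2) = -(14*(-⅕))^(3/2) = -(-14/5)^(3/2) = -(-14)*I*√70/25 = 14*I*√70/25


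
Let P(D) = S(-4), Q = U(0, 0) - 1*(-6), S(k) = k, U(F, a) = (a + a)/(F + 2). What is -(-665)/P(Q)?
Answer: -665/4 ≈ -166.25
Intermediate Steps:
U(F, a) = 2*a/(2 + F) (U(F, a) = (2*a)/(2 + F) = 2*a/(2 + F))
Q = 6 (Q = 2*0/(2 + 0) - 1*(-6) = 2*0/2 + 6 = 2*0*(½) + 6 = 0 + 6 = 6)
P(D) = -4
-(-665)/P(Q) = -(-665)/(-4) = -(-665)*(-1)/4 = -1*665/4 = -665/4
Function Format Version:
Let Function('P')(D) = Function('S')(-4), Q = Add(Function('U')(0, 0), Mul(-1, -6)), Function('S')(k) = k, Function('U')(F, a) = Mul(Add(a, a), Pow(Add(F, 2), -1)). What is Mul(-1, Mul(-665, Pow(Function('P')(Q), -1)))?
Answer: Rational(-665, 4) ≈ -166.25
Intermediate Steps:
Function('U')(F, a) = Mul(2, a, Pow(Add(2, F), -1)) (Function('U')(F, a) = Mul(Mul(2, a), Pow(Add(2, F), -1)) = Mul(2, a, Pow(Add(2, F), -1)))
Q = 6 (Q = Add(Mul(2, 0, Pow(Add(2, 0), -1)), Mul(-1, -6)) = Add(Mul(2, 0, Pow(2, -1)), 6) = Add(Mul(2, 0, Rational(1, 2)), 6) = Add(0, 6) = 6)
Function('P')(D) = -4
Mul(-1, Mul(-665, Pow(Function('P')(Q), -1))) = Mul(-1, Mul(-665, Pow(-4, -1))) = Mul(-1, Mul(-665, Rational(-1, 4))) = Mul(-1, Rational(665, 4)) = Rational(-665, 4)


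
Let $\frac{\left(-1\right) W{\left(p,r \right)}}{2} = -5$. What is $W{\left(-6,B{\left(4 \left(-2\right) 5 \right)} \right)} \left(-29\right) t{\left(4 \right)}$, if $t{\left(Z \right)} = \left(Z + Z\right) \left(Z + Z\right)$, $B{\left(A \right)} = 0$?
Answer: $-18560$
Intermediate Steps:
$W{\left(p,r \right)} = 10$ ($W{\left(p,r \right)} = \left(-2\right) \left(-5\right) = 10$)
$t{\left(Z \right)} = 4 Z^{2}$ ($t{\left(Z \right)} = 2 Z 2 Z = 4 Z^{2}$)
$W{\left(-6,B{\left(4 \left(-2\right) 5 \right)} \right)} \left(-29\right) t{\left(4 \right)} = 10 \left(-29\right) 4 \cdot 4^{2} = - 290 \cdot 4 \cdot 16 = \left(-290\right) 64 = -18560$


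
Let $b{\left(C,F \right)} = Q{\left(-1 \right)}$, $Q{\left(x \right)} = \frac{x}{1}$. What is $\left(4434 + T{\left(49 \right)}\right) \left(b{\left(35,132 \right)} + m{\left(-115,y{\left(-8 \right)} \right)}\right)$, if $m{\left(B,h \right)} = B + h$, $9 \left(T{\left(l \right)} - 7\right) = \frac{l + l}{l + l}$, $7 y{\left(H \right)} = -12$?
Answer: $- \frac{4705040}{9} \approx -5.2278 \cdot 10^{5}$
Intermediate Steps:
$Q{\left(x \right)} = x$ ($Q{\left(x \right)} = x 1 = x$)
$b{\left(C,F \right)} = -1$
$y{\left(H \right)} = - \frac{12}{7}$ ($y{\left(H \right)} = \frac{1}{7} \left(-12\right) = - \frac{12}{7}$)
$T{\left(l \right)} = \frac{64}{9}$ ($T{\left(l \right)} = 7 + \frac{\left(l + l\right) \frac{1}{l + l}}{9} = 7 + \frac{2 l \frac{1}{2 l}}{9} = 7 + \frac{1}{9} \cdot 1 = 7 + \frac{1}{9} = \frac{64}{9}$)
$\left(4434 + T{\left(49 \right)}\right) \left(b{\left(35,132 \right)} + m{\left(-115,y{\left(-8 \right)} \right)}\right) = \left(4434 + \frac{64}{9}\right) \left(-1 - \frac{817}{7}\right) = \frac{39970 \left(-1 - \frac{817}{7}\right)}{9} = \frac{39970}{9} \left(- \frac{824}{7}\right) = - \frac{4705040}{9}$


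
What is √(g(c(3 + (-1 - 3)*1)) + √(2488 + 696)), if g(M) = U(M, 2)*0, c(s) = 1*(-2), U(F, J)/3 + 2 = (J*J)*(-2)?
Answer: 2*199^(¼) ≈ 7.5118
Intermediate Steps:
U(F, J) = -6 - 6*J² (U(F, J) = -6 + 3*((J*J)*(-2)) = -6 + 3*(J²*(-2)) = -6 + 3*(-2*J²) = -6 - 6*J²)
c(s) = -2
g(M) = 0 (g(M) = (-6 - 6*2²)*0 = (-6 - 6*4)*0 = (-6 - 24)*0 = -30*0 = 0)
√(g(c(3 + (-1 - 3)*1)) + √(2488 + 696)) = √(0 + √(2488 + 696)) = √(0 + √3184) = √(0 + 4*√199) = √(4*√199) = 2*199^(¼)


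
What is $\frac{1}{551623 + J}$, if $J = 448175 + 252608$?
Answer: $\frac{1}{1252406} \approx 7.9846 \cdot 10^{-7}$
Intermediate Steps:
$J = 700783$
$\frac{1}{551623 + J} = \frac{1}{551623 + 700783} = \frac{1}{1252406}$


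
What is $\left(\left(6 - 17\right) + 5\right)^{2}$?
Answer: $36$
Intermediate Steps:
$\left(\left(6 - 17\right) + 5\right)^{2} = \left(-11 + 5\right)^{2} = \left(-6\right)^{2} = 36$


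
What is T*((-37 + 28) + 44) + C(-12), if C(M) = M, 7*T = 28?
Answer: 128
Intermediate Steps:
T = 4 (T = (1/7)*28 = 4)
T*((-37 + 28) + 44) + C(-12) = 4*((-37 + 28) + 44) - 12 = 4*(-9 + 44) - 12 = 4*35 - 12 = 140 - 12 = 128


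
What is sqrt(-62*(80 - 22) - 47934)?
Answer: I*sqrt(51530) ≈ 227.0*I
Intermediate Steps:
sqrt(-62*(80 - 22) - 47934) = sqrt(-62*58 - 47934) = sqrt(-3596 - 47934) = sqrt(-51530) = I*sqrt(51530)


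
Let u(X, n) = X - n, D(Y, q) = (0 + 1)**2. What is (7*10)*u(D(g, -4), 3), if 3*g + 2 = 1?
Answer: -140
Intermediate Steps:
g = -1/3 (g = -2/3 + (1/3)*1 = -2/3 + 1/3 = -1/3 ≈ -0.33333)
D(Y, q) = 1 (D(Y, q) = 1**2 = 1)
(7*10)*u(D(g, -4), 3) = (7*10)*(1 - 1*3) = 70*(1 - 3) = 70*(-2) = -140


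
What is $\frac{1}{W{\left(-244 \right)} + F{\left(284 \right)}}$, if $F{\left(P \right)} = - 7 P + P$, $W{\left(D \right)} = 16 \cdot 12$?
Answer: $- \frac{1}{1512} \approx -0.00066138$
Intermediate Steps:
$W{\left(D \right)} = 192$
$F{\left(P \right)} = - 6 P$
$\frac{1}{W{\left(-244 \right)} + F{\left(284 \right)}} = \frac{1}{192 - 1704} = \frac{1}{-1512} = - \frac{1}{1512}$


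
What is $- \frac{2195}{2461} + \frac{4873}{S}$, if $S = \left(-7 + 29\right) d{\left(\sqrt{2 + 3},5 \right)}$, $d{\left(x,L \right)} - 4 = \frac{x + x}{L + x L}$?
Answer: $\frac{48173255}{994244} + \frac{443 \sqrt{5}}{404} \approx 50.904$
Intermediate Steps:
$d{\left(x,L \right)} = 4 + \frac{2 x}{L + L x}$ ($d{\left(x,L \right)} = 4 + \frac{x + x}{L + x L} = 4 + \frac{2 x}{L + L x}$)
$S = \frac{44 \left(10 + 11 \sqrt{5}\right)}{5 \left(1 + \sqrt{5}\right)}$ ($S = \left(-7 + 29\right) \frac{2 \left(\sqrt{2 + 3} + 2 \cdot 5 + 2 \cdot 5 \sqrt{2 + 3}\right)}{5 \left(1 + \sqrt{2 + 3}\right)} = 22 \cdot 2 \cdot \frac{1}{5} \frac{1}{1 + \sqrt{5}} \left(\sqrt{5} + 10 + 2 \cdot 5 \sqrt{5}\right) = 22 \cdot 2 \cdot \frac{1}{5} \frac{1}{1 + \sqrt{5}} \left(\sqrt{5} + 10 + 10 \sqrt{5}\right) = 22 \cdot 2 \cdot \frac{1}{5} \frac{1}{1 + \sqrt{5}} \left(10 + 11 \sqrt{5}\right) = 22 \frac{2 \left(10 + 11 \sqrt{5}\right)}{5 \left(1 + \sqrt{5}\right)} = \frac{44 \left(10 + 11 \sqrt{5}\right)}{5 \left(1 + \sqrt{5}\right)} \approx 94.081$)
$- \frac{2195}{2461} + \frac{4873}{S} = - \frac{2195}{2461} + \frac{4873}{99 - \frac{11 \sqrt{5}}{5}}$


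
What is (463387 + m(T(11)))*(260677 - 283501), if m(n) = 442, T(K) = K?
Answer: -10586433096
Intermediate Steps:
(463387 + m(T(11)))*(260677 - 283501) = (463387 + 442)*(260677 - 283501) = 463829*(-22824) = -10586433096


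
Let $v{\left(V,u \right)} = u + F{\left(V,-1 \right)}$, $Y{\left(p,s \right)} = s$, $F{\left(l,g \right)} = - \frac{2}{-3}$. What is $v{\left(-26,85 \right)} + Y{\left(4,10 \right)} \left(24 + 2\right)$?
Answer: $\frac{1037}{3} \approx 345.67$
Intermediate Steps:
$F{\left(l,g \right)} = \frac{2}{3}$ ($F{\left(l,g \right)} = \left(-2\right) \left(- \frac{1}{3}\right) = \frac{2}{3}$)
$v{\left(V,u \right)} = \frac{2}{3} + u$ ($v{\left(V,u \right)} = u + \frac{2}{3} = \frac{2}{3} + u$)
$v{\left(-26,85 \right)} + Y{\left(4,10 \right)} \left(24 + 2\right) = \left(\frac{2}{3} + 85\right) + 10 \left(24 + 2\right) = \frac{257}{3} + 10 \cdot 26 = \frac{257}{3} + 260 = \frac{1037}{3}$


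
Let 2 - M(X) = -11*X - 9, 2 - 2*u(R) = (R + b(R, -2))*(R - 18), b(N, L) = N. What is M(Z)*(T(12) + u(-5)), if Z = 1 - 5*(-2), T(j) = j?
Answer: -13464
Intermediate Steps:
u(R) = 1 - R*(-18 + R) (u(R) = 1 - (R + R)*(R - 18)/2 = 1 - 2*R*(-18 + R)/2 = 1 - R*(-18 + R))
Z = 11 (Z = 1 + 10 = 11)
M(X) = 11 + 11*X (M(X) = 2 - (-11*X - 9) = 2 - (-9 - 11*X) = 2 + (9 + 11*X) = 11 + 11*X)
M(Z)*(T(12) + u(-5)) = (11 + 11*11)*(12 + (1 - 1*(-5)² + 18*(-5))) = (11 + 121)*(12 + (1 - 1*25 - 90)) = 132*(12 + (1 - 25 - 90)) = 132*(12 - 114) = 132*(-102) = -13464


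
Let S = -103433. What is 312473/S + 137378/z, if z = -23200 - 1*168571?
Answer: -74132678357/19835449843 ≈ -3.7374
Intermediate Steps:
z = -191771 (z = -23200 - 168571 = -191771)
312473/S + 137378/z = 312473/(-103433) + 137378/(-191771) = 312473*(-1/103433) + 137378*(-1/191771) = -312473/103433 - 137378/191771 = -74132678357/19835449843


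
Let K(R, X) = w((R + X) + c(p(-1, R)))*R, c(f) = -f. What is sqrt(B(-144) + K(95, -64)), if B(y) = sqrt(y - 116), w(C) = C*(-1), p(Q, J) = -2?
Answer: sqrt(-3135 + 2*I*sqrt(65)) ≈ 0.144 + 55.991*I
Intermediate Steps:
w(C) = -C
K(R, X) = R*(-2 - R - X) (K(R, X) = (-((R + X) - 1*(-2)))*R = (-((R + X) + 2))*R = (-(2 + R + X))*R = (-2 - R - X)*R = R*(-2 - R - X))
B(y) = sqrt(-116 + y)
sqrt(B(-144) + K(95, -64)) = sqrt(sqrt(-116 - 144) - 1*95*(2 + 95 - 64)) = sqrt(sqrt(-260) - 1*95*33) = sqrt(2*I*sqrt(65) - 3135) = sqrt(-3135 + 2*I*sqrt(65))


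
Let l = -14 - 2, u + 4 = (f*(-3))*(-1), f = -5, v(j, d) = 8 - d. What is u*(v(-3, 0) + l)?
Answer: 152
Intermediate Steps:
u = -19 (u = -4 - 5*(-3)*(-1) = -4 + 15*(-1) = -4 - 15 = -19)
l = -16
u*(v(-3, 0) + l) = -19*((8 - 1*0) - 16) = -19*((8 + 0) - 16) = -19*(8 - 16) = -19*(-8) = 152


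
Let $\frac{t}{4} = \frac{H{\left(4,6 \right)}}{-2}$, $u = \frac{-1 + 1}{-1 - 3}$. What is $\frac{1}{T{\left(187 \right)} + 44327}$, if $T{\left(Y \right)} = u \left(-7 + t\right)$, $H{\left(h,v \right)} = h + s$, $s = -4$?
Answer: $\frac{1}{44327} \approx 2.256 \cdot 10^{-5}$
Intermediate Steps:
$H{\left(h,v \right)} = -4 + h$ ($H{\left(h,v \right)} = h - 4 = -4 + h$)
$u = 0$ ($u = \frac{0}{-4} = 0 \left(- \frac{1}{4}\right) = 0$)
$t = 0$ ($t = 4 \frac{-4 + 4}{-2} = 4 \cdot 0 \left(- \frac{1}{2}\right) = 4 \cdot 0 = 0$)
$T{\left(Y \right)} = 0$ ($T{\left(Y \right)} = 0 \left(-7 + 0\right) = 0 \left(-7\right) = 0$)
$\frac{1}{T{\left(187 \right)} + 44327} = \frac{1}{0 + 44327} = \frac{1}{44327}$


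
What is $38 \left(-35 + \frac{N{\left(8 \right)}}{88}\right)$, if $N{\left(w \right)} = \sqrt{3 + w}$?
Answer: $-1330 + \frac{19 \sqrt{11}}{44} \approx -1328.6$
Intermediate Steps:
$38 \left(-35 + \frac{N{\left(8 \right)}}{88}\right) = 38 \left(-35 + \frac{\sqrt{3 + 8}}{88}\right) = 38 \left(-35 + \sqrt{11} \cdot \frac{1}{88}\right) = 38 \left(-35 + \frac{\sqrt{11}}{88}\right) = -1330 + \frac{19 \sqrt{11}}{44}$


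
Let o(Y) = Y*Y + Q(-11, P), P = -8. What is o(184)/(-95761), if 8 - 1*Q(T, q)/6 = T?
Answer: -790/2227 ≈ -0.35474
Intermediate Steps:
Q(T, q) = 48 - 6*T
o(Y) = 114 + Y² (o(Y) = Y*Y + (48 - 6*(-11)) = Y² + (48 + 66) = Y² + 114 = 114 + Y²)
o(184)/(-95761) = (114 + 184²)/(-95761) = (114 + 33856)*(-1/95761) = 33970*(-1/95761) = -790/2227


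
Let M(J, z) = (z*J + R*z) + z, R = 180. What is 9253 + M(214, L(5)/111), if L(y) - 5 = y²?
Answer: 346311/37 ≈ 9359.8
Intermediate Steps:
L(y) = 5 + y²
M(J, z) = 181*z + J*z (M(J, z) = (z*J + 180*z) + z = (J*z + 180*z) + z = (180*z + J*z) + z = 181*z + J*z)
9253 + M(214, L(5)/111) = 9253 + ((5 + 5²)/111)*(181 + 214) = 9253 + ((5 + 25)*(1/111))*395 = 9253 + (30*(1/111))*395 = 9253 + (10/37)*395 = 9253 + 3950/37 = 346311/37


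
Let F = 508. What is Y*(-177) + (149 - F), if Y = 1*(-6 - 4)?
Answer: 1411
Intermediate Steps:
Y = -10 (Y = 1*(-10) = -10)
Y*(-177) + (149 - F) = -10*(-177) + (149 - 1*508) = 1770 + (149 - 508) = 1770 - 359 = 1411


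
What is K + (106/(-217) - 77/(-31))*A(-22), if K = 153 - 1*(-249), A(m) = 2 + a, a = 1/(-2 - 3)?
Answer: 440067/1085 ≈ 405.59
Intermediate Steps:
a = -⅕ (a = 1/(-5) = -⅕ ≈ -0.20000)
A(m) = 9/5 (A(m) = 2 - ⅕ = 9/5)
K = 402 (K = 153 + 249 = 402)
K + (106/(-217) - 77/(-31))*A(-22) = 402 + (106/(-217) - 77/(-31))*(9/5) = 402 + (106*(-1/217) - 77*(-1/31))*(9/5) = 402 + (-106/217 + 77/31)*(9/5) = 402 + (433/217)*(9/5) = 402 + 3897/1085 = 440067/1085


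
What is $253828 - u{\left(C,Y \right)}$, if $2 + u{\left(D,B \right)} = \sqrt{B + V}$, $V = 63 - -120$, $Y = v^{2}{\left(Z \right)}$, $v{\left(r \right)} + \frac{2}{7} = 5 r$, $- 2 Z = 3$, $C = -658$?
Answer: $253830 - \frac{\sqrt{47749}}{14} \approx 2.5381 \cdot 10^{5}$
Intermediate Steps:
$Z = - \frac{3}{2}$ ($Z = \left(- \frac{1}{2}\right) 3 = - \frac{3}{2} \approx -1.5$)
$v{\left(r \right)} = - \frac{2}{7} + 5 r$
$Y = \frac{11881}{196}$ ($Y = \left(- \frac{2}{7} + 5 \left(- \frac{3}{2}\right)\right)^{2} = \left(- \frac{2}{7} - \frac{15}{2}\right)^{2} = \left(- \frac{109}{14}\right)^{2} = \frac{11881}{196} \approx 60.617$)
$V = 183$ ($V = 63 + 120 = 183$)
$u{\left(D,B \right)} = -2 + \sqrt{183 + B}$ ($u{\left(D,B \right)} = -2 + \sqrt{B + 183} = -2 + \sqrt{183 + B}$)
$253828 - u{\left(C,Y \right)} = 253828 - \left(-2 + \sqrt{183 + \frac{11881}{196}}\right) = 253828 - \left(-2 + \sqrt{\frac{47749}{196}}\right) = 253828 - \left(-2 + \frac{\sqrt{47749}}{14}\right) = 253828 + \left(2 - \frac{\sqrt{47749}}{14}\right) = 253830 - \frac{\sqrt{47749}}{14}$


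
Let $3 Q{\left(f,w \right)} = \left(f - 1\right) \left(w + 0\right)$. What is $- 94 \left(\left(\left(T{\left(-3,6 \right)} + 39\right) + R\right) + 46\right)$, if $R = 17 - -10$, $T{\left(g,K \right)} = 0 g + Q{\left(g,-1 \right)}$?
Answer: $- \frac{31960}{3} \approx -10653.0$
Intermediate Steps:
$Q{\left(f,w \right)} = \frac{w \left(-1 + f\right)}{3}$ ($Q{\left(f,w \right)} = \frac{\left(f - 1\right) \left(w + 0\right)}{3} = \frac{\left(-1 + f\right) w}{3} = \frac{w \left(-1 + f\right)}{3}$)
$T{\left(g,K \right)} = \frac{1}{3} - \frac{g}{3}$ ($T{\left(g,K \right)} = 0 g + \frac{1}{3} \left(-1\right) \left(-1 + g\right) = 0 - \left(- \frac{1}{3} + \frac{g}{3}\right) = \frac{1}{3} - \frac{g}{3}$)
$R = 27$ ($R = 17 + 10 = 27$)
$- 94 \left(\left(\left(T{\left(-3,6 \right)} + 39\right) + R\right) + 46\right) = - 94 \left(\left(\left(\left(\frac{1}{3} - -1\right) + 39\right) + 27\right) + 46\right) = - 94 \left(\left(\left(\left(\frac{1}{3} + 1\right) + 39\right) + 27\right) + 46\right) = - 94 \left(\left(\left(\frac{4}{3} + 39\right) + 27\right) + 46\right) = - 94 \left(\left(\frac{121}{3} + 27\right) + 46\right) = - 94 \left(\frac{202}{3} + 46\right) = \left(-94\right) \frac{340}{3} = - \frac{31960}{3}$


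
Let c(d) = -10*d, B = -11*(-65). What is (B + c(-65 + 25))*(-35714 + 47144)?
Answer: 12744450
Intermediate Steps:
B = 715
(B + c(-65 + 25))*(-35714 + 47144) = (715 - 10*(-65 + 25))*(-35714 + 47144) = (715 - 10*(-40))*11430 = (715 + 400)*11430 = 1115*11430 = 12744450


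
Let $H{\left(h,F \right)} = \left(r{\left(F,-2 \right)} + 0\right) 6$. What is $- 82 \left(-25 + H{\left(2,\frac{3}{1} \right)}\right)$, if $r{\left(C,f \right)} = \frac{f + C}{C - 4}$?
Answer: $2542$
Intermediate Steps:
$r{\left(C,f \right)} = \frac{C + f}{-4 + C}$
$H{\left(h,F \right)} = \frac{6 \left(-2 + F\right)}{-4 + F}$ ($H{\left(h,F \right)} = \left(\frac{F - 2}{-4 + F} + 0\right) 6 = \left(\frac{-2 + F}{-4 + F} + 0\right) 6 = \frac{-2 + F}{-4 + F} 6 = \frac{6 \left(-2 + F\right)}{-4 + F}$)
$- 82 \left(-25 + H{\left(2,\frac{3}{1} \right)}\right) = - 82 \left(-25 + \frac{6 \left(-2 + \frac{3}{1}\right)}{-4 + \frac{3}{1}}\right) = - 82 \left(-25 + \frac{6 \left(-2 + 3 \cdot 1\right)}{-4 + 3 \cdot 1}\right) = - 82 \left(-25 + \frac{6 \left(-2 + 3\right)}{-4 + 3}\right) = - 82 \left(-25 + 6 \frac{1}{-1} \cdot 1\right) = - 82 \left(-25 + 6 \left(-1\right) 1\right) = - 82 \left(-25 - 6\right) = \left(-82\right) \left(-31\right) = 2542$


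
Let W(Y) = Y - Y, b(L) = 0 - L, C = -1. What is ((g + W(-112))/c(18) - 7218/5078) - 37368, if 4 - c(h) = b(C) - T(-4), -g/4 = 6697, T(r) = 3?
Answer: -318650249/7617 ≈ -41834.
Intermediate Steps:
b(L) = -L
W(Y) = 0
g = -26788 (g = -4*6697 = -26788)
c(h) = 6 (c(h) = 4 - (-1*(-1) - 1*3) = 4 - (1 - 3) = 4 - 1*(-2) = 4 + 2 = 6)
((g + W(-112))/c(18) - 7218/5078) - 37368 = ((-26788 + 0)/6 - 7218/5078) - 37368 = (-26788*1/6 - 7218*1/5078) - 37368 = (-13394/3 - 3609/2539) - 37368 = -34018193/7617 - 37368 = -318650249/7617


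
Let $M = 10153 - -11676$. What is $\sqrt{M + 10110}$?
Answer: $41 \sqrt{19} \approx 178.71$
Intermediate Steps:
$M = 21829$ ($M = 10153 + 11676 = 21829$)
$\sqrt{M + 10110} = \sqrt{21829 + 10110} = \sqrt{31939} = 41 \sqrt{19}$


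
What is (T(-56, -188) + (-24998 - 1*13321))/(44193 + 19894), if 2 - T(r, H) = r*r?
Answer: -41453/64087 ≈ -0.64682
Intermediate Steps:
T(r, H) = 2 - r**2 (T(r, H) = 2 - r*r = 2 - r**2)
(T(-56, -188) + (-24998 - 1*13321))/(44193 + 19894) = ((2 - 1*(-56)**2) + (-24998 - 1*13321))/(44193 + 19894) = ((2 - 1*3136) + (-24998 - 13321))/64087 = ((2 - 3136) - 38319)*(1/64087) = (-3134 - 38319)*(1/64087) = -41453*1/64087 = -41453/64087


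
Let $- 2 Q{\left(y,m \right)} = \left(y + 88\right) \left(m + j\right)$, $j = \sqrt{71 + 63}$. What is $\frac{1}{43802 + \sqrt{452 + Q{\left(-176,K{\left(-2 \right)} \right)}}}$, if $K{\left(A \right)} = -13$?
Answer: $\frac{1}{43802 + \sqrt{-120 + 44 \sqrt{134}}} \approx 2.282 \cdot 10^{-5}$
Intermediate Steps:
$j = \sqrt{134} \approx 11.576$
$Q{\left(y,m \right)} = - \frac{\left(88 + y\right) \left(m + \sqrt{134}\right)}{2}$ ($Q{\left(y,m \right)} = - \frac{\left(y + 88\right) \left(m + \sqrt{134}\right)}{2} = - \frac{\left(88 + y\right) \left(m + \sqrt{134}\right)}{2}$)
$\frac{1}{43802 + \sqrt{452 + Q{\left(-176,K{\left(-2 \right)} \right)}}} = \frac{1}{43802 + \sqrt{452 - \left(-572 + 1144 - 44 \sqrt{134}\right)}} = \frac{1}{43802 + \sqrt{452 + \left(572 - 44 \sqrt{134} - 1144 + 88 \sqrt{134}\right)}} = \frac{1}{43802 + \sqrt{452 - \left(572 - 44 \sqrt{134}\right)}} = \frac{1}{43802 + \sqrt{-120 + 44 \sqrt{134}}}$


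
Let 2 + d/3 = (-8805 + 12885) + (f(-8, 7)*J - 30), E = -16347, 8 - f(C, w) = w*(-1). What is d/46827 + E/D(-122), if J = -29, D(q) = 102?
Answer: -84930599/530706 ≈ -160.03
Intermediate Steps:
f(C, w) = 8 + w (f(C, w) = 8 - w*(-1) = 8 - (-1)*w = 8 + w)
d = 10839 (d = -6 + 3*((-8805 + 12885) + ((8 + 7)*(-29) - 30)) = -6 + 3*(4080 + (15*(-29) - 30)) = -6 + 3*(4080 + (-435 - 30)) = -6 + 3*(4080 - 465) = -6 + 3*3615 = -6 + 10845 = 10839)
d/46827 + E/D(-122) = 10839/46827 - 16347/102 = 10839*(1/46827) - 16347*1/102 = 3613/15609 - 5449/34 = -84930599/530706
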